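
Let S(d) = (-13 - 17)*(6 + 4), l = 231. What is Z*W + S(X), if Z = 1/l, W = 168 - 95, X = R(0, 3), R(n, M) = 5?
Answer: -69227/231 ≈ -299.68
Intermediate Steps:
X = 5
W = 73
S(d) = -300 (S(d) = -30*10 = -300)
Z = 1/231 ≈ 0.0043290
Z*W + S(X) = (1/231)*73 - 300 = 73/231 - 300 = -69227/231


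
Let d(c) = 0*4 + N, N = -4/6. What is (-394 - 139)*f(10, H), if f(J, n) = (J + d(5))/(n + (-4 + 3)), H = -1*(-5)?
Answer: -3731/3 ≈ -1243.7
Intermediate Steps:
N = -⅔ (N = -4*⅙ = -⅔ ≈ -0.66667)
d(c) = -⅔ (d(c) = 0*4 - ⅔ = 0 - ⅔ = -⅔)
H = 5
f(J, n) = (-⅔ + J)/(-1 + n) (f(J, n) = (J - ⅔)/(n + (-4 + 3)) = (-⅔ + J)/(n - 1) = (-⅔ + J)/(-1 + n))
(-394 - 139)*f(10, H) = (-394 - 139)*((-⅔ + 10)/(-1 + 5)) = -533*28/(4*3) = -533*7/3 = -3731/3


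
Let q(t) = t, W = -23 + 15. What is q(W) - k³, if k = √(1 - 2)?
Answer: -8 + I ≈ -8.0 + 1.0*I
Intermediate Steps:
W = -8
k = I (k = √(-1) = I ≈ 1.0*I)
q(W) - k³ = -8 - I³ = -8 - (-1)*I = -8 + I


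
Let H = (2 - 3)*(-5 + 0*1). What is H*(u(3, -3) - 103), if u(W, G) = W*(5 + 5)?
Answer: -365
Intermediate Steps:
u(W, G) = 10*W (u(W, G) = W*10 = 10*W)
H = 5 (H = -(-5 + 0) = -1*(-5) = 5)
H*(u(3, -3) - 103) = 5*(10*3 - 103) = 5*(30 - 103) = 5*(-73) = -365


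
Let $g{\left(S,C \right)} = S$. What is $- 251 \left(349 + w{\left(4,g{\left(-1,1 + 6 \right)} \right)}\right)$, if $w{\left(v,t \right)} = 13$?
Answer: $-90862$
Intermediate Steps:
$- 251 \left(349 + w{\left(4,g{\left(-1,1 + 6 \right)} \right)}\right) = - 251 \left(349 + 13\right) = \left(-251\right) 362 = -90862$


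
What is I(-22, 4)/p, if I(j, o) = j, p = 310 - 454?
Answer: 11/72 ≈ 0.15278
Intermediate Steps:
p = -144
I(-22, 4)/p = -22/(-144) = -22*(-1/144) = 11/72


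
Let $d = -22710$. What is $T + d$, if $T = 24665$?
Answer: $1955$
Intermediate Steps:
$T + d = 24665 - 22710 = 1955$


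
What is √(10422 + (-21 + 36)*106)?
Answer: 2*√3003 ≈ 109.60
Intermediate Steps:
√(10422 + (-21 + 36)*106) = √(10422 + 15*106) = √(10422 + 1590) = √12012 = 2*√3003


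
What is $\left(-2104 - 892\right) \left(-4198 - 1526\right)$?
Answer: $17149104$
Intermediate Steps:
$\left(-2104 - 892\right) \left(-4198 - 1526\right) = \left(-2996\right) \left(-5724\right) = 17149104$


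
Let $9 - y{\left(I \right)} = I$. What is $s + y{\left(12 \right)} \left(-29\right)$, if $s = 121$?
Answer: $208$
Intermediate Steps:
$y{\left(I \right)} = 9 - I$
$s + y{\left(12 \right)} \left(-29\right) = 121 + \left(9 - 12\right) \left(-29\right) = 121 - -87 = 121 + 87 = 208$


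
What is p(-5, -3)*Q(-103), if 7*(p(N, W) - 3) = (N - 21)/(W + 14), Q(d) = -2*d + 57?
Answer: 53915/77 ≈ 700.19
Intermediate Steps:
Q(d) = 57 - 2*d
p(N, W) = 3 + (-21 + N)/(7*(14 + W)) (p(N, W) = 3 + ((N - 21)/(W + 14))/7 = 3 + ((-21 + N)/(14 + W))/7 = 3 + (-21 + N)/(7*(14 + W)))
p(-5, -3)*Q(-103) = ((273 - 5 + 21*(-3))/(7*(14 - 3)))*(57 - 2*(-103)) = ((⅐)*(273 - 5 - 63)/11)*(57 + 206) = ((⅐)*(1/11)*205)*263 = (205/77)*263 = 53915/77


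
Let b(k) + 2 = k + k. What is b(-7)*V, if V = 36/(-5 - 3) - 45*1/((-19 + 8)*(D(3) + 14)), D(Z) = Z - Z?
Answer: 5184/77 ≈ 67.325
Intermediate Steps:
D(Z) = 0
b(k) = -2 + 2*k (b(k) = -2 + (k + k) = -2 + 2*k)
V = -324/77 (V = 36/(-5 - 3) - 45*1/((0 + 14)*(-19 + 8)) = 36/(-8) - 45/((-11*14)) = 36*(-1/8) - 45/(-154) = -9/2 - 45*(-1/154) = -9/2 + 45/154 = -324/77 ≈ -4.2078)
b(-7)*V = (-2 + 2*(-7))*(-324/77) = (-2 - 14)*(-324/77) = -16*(-324/77) = 5184/77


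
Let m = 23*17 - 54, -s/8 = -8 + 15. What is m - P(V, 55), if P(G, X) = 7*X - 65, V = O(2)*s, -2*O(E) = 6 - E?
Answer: 17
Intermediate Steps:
O(E) = -3 + E/2 (O(E) = -(6 - E)/2 = -3 + E/2)
s = -56 (s = -8*(-8 + 15) = -8*7 = -56)
V = 112 (V = (-3 + (1/2)*2)*(-56) = (-3 + 1)*(-56) = -2*(-56) = 112)
P(G, X) = -65 + 7*X
m = 337 (m = 391 - 54 = 337)
m - P(V, 55) = 337 - (-65 + 7*55) = 337 - (-65 + 385) = 337 - 1*320 = 337 - 320 = 17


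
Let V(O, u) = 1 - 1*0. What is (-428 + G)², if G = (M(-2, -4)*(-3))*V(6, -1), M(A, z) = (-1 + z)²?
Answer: 253009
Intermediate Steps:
V(O, u) = 1 (V(O, u) = 1 + 0 = 1)
G = -75 (G = ((-1 - 4)²*(-3))*1 = ((-5)²*(-3))*1 = (25*(-3))*1 = -75*1 = -75)
(-428 + G)² = (-428 - 75)² = (-503)² = 253009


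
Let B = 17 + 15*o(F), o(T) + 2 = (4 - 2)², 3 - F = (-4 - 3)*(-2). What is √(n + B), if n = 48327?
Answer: 19*√134 ≈ 219.94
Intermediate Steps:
F = -11 (F = 3 - (-4 - 3)*(-2) = 3 - (-7)*(-2) = 3 - 1*14 = 3 - 14 = -11)
o(T) = 2 (o(T) = -2 + (4 - 2)² = -2 + 2² = -2 + 4 = 2)
B = 47 (B = 17 + 15*2 = 17 + 30 = 47)
√(n + B) = √(48327 + 47) = √48374 = 19*√134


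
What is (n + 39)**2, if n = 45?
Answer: 7056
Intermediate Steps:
(n + 39)**2 = (45 + 39)**2 = 84**2 = 7056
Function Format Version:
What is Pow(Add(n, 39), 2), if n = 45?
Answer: 7056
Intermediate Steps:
Pow(Add(n, 39), 2) = Pow(Add(45, 39), 2) = Pow(84, 2) = 7056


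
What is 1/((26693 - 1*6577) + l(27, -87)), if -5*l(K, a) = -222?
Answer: 5/100802 ≈ 4.9602e-5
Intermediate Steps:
l(K, a) = 222/5 (l(K, a) = -1/5*(-222) = 222/5)
1/((26693 - 1*6577) + l(27, -87)) = 1/((26693 - 1*6577) + 222/5) = 1/((26693 - 6577) + 222/5) = 1/(20116 + 222/5) = 1/(100802/5) = 5/100802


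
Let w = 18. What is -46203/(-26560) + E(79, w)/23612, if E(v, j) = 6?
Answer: 272776149/156783680 ≈ 1.7398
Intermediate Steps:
-46203/(-26560) + E(79, w)/23612 = -46203/(-26560) + 6/23612 = -46203*(-1/26560) + 6*(1/23612) = 46203/26560 + 3/11806 = 272776149/156783680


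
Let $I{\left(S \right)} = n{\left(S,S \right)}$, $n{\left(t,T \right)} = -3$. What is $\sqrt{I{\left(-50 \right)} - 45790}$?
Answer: $i \sqrt{45793} \approx 213.99 i$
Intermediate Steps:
$I{\left(S \right)} = -3$
$\sqrt{I{\left(-50 \right)} - 45790} = \sqrt{-3 - 45790} = \sqrt{-45793} = i \sqrt{45793}$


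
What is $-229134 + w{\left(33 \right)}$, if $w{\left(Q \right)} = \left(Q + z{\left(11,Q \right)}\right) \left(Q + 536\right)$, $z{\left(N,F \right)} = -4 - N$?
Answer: $-218892$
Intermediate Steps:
$w{\left(Q \right)} = \left(-15 + Q\right) \left(536 + Q\right)$ ($w{\left(Q \right)} = \left(Q - 15\right) \left(Q + 536\right) = \left(Q - 15\right) \left(536 + Q\right) = \left(-15 + Q\right) \left(536 + Q\right)$)
$-229134 + w{\left(33 \right)} = -229134 + \left(-8040 + 33^{2} + 521 \cdot 33\right) = -229134 + \left(-8040 + 1089 + 17193\right) = -229134 + 10242 = -218892$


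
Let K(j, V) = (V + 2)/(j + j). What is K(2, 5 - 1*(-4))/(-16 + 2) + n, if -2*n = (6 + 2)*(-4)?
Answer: 885/56 ≈ 15.804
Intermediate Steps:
K(j, V) = (2 + V)/(2*j) (K(j, V) = (2 + V)/((2*j)) = (2 + V)*(1/(2*j)) = (2 + V)/(2*j))
n = 16 (n = -(6 + 2)*(-4)/2 = -4*(-4) = -½*(-32) = 16)
K(2, 5 - 1*(-4))/(-16 + 2) + n = ((½)*(2 + (5 - 1*(-4)))/2)/(-16 + 2) + 16 = ((½)*(½)*(2 + (5 + 4)))/(-14) + 16 = ((½)*(½)*(2 + 9))*(-1/14) + 16 = ((½)*(½)*11)*(-1/14) + 16 = (11/4)*(-1/14) + 16 = -11/56 + 16 = 885/56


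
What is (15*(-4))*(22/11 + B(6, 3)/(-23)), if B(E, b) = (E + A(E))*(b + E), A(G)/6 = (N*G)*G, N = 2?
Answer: 233760/23 ≈ 10163.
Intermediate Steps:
A(G) = 12*G**2 (A(G) = 6*((2*G)*G) = 6*(2*G**2) = 12*G**2)
B(E, b) = (E + b)*(E + 12*E**2) (B(E, b) = (E + 12*E**2)*(b + E) = (E + 12*E**2)*(E + b) = (E + b)*(E + 12*E**2))
(15*(-4))*(22/11 + B(6, 3)/(-23)) = (15*(-4))*(22/11 + (6*(6 + 3 + 12*6**2 + 12*6*3))/(-23)) = -60*(22*(1/11) + (6*(6 + 3 + 12*36 + 216))*(-1/23)) = -60*(2 + (6*(6 + 3 + 432 + 216))*(-1/23)) = -60*(2 + (6*657)*(-1/23)) = -60*(2 + 3942*(-1/23)) = -60*(2 - 3942/23) = -60*(-3896/23) = 233760/23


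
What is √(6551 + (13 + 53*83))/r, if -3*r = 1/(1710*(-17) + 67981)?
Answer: -116733*√10963 ≈ -1.2222e+7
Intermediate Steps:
r = -1/116733 (r = -1/(3*(1710*(-17) + 67981)) = -1/(3*(-29070 + 67981)) = -⅓/38911 = -⅓*1/38911 = -1/116733 ≈ -8.5666e-6)
√(6551 + (13 + 53*83))/r = √(6551 + (13 + 53*83))/(-1/116733) = √(6551 + (13 + 4399))*(-116733) = √(6551 + 4412)*(-116733) = √10963*(-116733) = -116733*√10963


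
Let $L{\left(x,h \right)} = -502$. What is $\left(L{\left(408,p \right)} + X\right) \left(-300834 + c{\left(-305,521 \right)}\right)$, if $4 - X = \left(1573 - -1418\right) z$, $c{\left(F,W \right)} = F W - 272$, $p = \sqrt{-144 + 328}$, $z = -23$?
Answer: $-31416451245$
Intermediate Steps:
$p = 2 \sqrt{46}$ ($p = \sqrt{184} = 2 \sqrt{46} \approx 13.565$)
$c{\left(F,W \right)} = -272 + F W$
$X = 68797$ ($X = 4 - \left(1573 - -1418\right) \left(-23\right) = 4 - \left(1573 + 1418\right) \left(-23\right) = 4 - 2991 \left(-23\right) = 4 - -68793 = 4 + 68793 = 68797$)
$\left(L{\left(408,p \right)} + X\right) \left(-300834 + c{\left(-305,521 \right)}\right) = \left(-502 + 68797\right) \left(-300834 - 159177\right) = 68295 \left(-300834 - 159177\right) = 68295 \left(-460011\right) = -31416451245$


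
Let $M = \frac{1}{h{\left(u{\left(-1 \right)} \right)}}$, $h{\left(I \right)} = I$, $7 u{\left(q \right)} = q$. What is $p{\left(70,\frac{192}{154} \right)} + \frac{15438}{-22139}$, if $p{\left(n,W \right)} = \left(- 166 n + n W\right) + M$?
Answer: $- \frac{2810428061}{243529} \approx -11540.0$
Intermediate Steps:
$u{\left(q \right)} = \frac{q}{7}$
$M = -7$ ($M = \frac{1}{\frac{1}{7} \left(-1\right)} = \frac{1}{- \frac{1}{7}} = -7$)
$p{\left(n,W \right)} = -7 - 166 n + W n$ ($p{\left(n,W \right)} = \left(- 166 n + n W\right) - 7 = \left(- 166 n + W n\right) - 7 = -7 - 166 n + W n$)
$p{\left(70,\frac{192}{154} \right)} + \frac{15438}{-22139} = \left(-7 - 11620 + \frac{192}{154} \cdot 70\right) + \frac{15438}{-22139} = \left(-7 - 11620 + 192 \cdot \frac{1}{154} \cdot 70\right) + 15438 \left(- \frac{1}{22139}\right) = \left(-7 - 11620 + \frac{96}{77} \cdot 70\right) - \frac{15438}{22139} = \left(-7 - 11620 + \frac{960}{11}\right) - \frac{15438}{22139} = - \frac{126937}{11} - \frac{15438}{22139} = - \frac{2810428061}{243529}$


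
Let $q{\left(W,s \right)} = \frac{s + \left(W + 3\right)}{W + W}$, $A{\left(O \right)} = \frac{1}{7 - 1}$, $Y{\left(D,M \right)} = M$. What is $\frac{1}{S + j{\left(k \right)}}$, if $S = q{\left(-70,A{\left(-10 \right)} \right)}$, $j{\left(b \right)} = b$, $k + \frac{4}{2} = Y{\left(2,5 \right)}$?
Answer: $\frac{840}{2921} \approx 0.28757$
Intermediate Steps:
$k = 3$ ($k = -2 + 5 = 3$)
$A{\left(O \right)} = \frac{1}{6}$
$q{\left(W,s \right)} = \frac{3 + W + s}{2 W}$ ($q{\left(W,s \right)} = \frac{s + \left(3 + W\right)}{2 W} = \left(3 + W + s\right) \frac{1}{2 W} = \frac{3 + W + s}{2 W}$)
$S = \frac{401}{840}$ ($S = \frac{3 - 70 + \frac{1}{6}}{2 \left(-70\right)} = \frac{1}{2} \left(- \frac{1}{70}\right) \left(- \frac{401}{6}\right) = \frac{401}{840} \approx 0.47738$)
$\frac{1}{S + j{\left(k \right)}} = \frac{1}{\frac{401}{840} + 3} = \frac{1}{\frac{2921}{840}} = \frac{840}{2921}$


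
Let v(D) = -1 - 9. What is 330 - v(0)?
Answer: 340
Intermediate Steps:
v(D) = -10
330 - v(0) = 330 - 1*(-10) = 330 + 10 = 340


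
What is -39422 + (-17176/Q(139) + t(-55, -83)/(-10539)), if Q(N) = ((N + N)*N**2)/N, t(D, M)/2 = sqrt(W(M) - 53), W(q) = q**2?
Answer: -761681050/19321 - 4*sqrt(1709)/10539 ≈ -39422.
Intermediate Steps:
t(D, M) = 2*sqrt(-53 + M**2) (t(D, M) = 2*sqrt(M**2 - 53) = 2*sqrt(-53 + M**2))
Q(N) = 2*N**2 (Q(N) = ((2*N)*N**2)/N = (2*N**3)/N = 2*N**2)
-39422 + (-17176/Q(139) + t(-55, -83)/(-10539)) = -39422 + (-17176/(2*139**2) + (2*sqrt(-53 + (-83)**2))/(-10539)) = -39422 + (-17176/(2*19321) + (2*sqrt(-53 + 6889))*(-1/10539)) = -39422 + (-17176/38642 + (2*sqrt(6836))*(-1/10539)) = -39422 + (-17176*1/38642 + (2*(2*sqrt(1709)))*(-1/10539)) = -39422 + (-8588/19321 + (4*sqrt(1709))*(-1/10539)) = -39422 + (-8588/19321 - 4*sqrt(1709)/10539) = -761681050/19321 - 4*sqrt(1709)/10539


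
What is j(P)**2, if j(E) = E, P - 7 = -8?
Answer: 1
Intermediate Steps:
P = -1 (P = 7 - 8 = -1)
j(P)**2 = (-1)**2 = 1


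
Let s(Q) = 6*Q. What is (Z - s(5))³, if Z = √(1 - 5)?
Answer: -26640 + 5392*I ≈ -26640.0 + 5392.0*I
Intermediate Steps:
Z = 2*I (Z = √(-4) = 2*I ≈ 2.0*I)
(Z - s(5))³ = (2*I - 6*5)³ = (2*I - 1*30)³ = (2*I - 30)³ = (-30 + 2*I)³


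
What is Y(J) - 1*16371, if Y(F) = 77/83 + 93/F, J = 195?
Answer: -88313967/5395 ≈ -16370.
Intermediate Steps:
Y(F) = 77/83 + 93/F (Y(F) = 77*(1/83) + 93/F = 77/83 + 93/F)
Y(J) - 1*16371 = (77/83 + 93/195) - 1*16371 = (77/83 + 93*(1/195)) - 16371 = (77/83 + 31/65) - 16371 = 7578/5395 - 16371 = -88313967/5395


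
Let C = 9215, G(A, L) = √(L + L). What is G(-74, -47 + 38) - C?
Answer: -9215 + 3*I*√2 ≈ -9215.0 + 4.2426*I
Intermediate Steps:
G(A, L) = √2*√L (G(A, L) = √(2*L) = √2*√L)
G(-74, -47 + 38) - C = √2*√(-47 + 38) - 1*9215 = √2*√(-9) - 9215 = √2*(3*I) - 9215 = 3*I*√2 - 9215 = -9215 + 3*I*√2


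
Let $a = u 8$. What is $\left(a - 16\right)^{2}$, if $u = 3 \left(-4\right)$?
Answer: $12544$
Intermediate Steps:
$u = -12$
$a = -96$ ($a = \left(-12\right) 8 = -96$)
$\left(a - 16\right)^{2} = \left(-96 - 16\right)^{2} = \left(-112\right)^{2} = 12544$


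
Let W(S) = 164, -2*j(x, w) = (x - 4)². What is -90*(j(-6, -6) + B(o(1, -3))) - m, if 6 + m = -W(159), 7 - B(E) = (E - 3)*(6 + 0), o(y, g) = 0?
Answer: 2420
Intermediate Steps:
j(x, w) = -(-4 + x)²/2 (j(x, w) = -(x - 4)²/2 = -(-4 + x)²/2)
B(E) = 25 - 6*E (B(E) = 7 - (E - 3)*(6 + 0) = 7 - (-3 + E)*6 = 7 - (-18 + 6*E) = 7 + (18 - 6*E) = 25 - 6*E)
m = -170 (m = -6 - 1*164 = -6 - 164 = -170)
-90*(j(-6, -6) + B(o(1, -3))) - m = -90*(-(-4 - 6)²/2 + (25 - 6*0)) - 1*(-170) = -90*(-½*(-10)² + (25 + 0)) + 170 = -90*(-½*100 + 25) + 170 = -90*(-50 + 25) + 170 = -90*(-25) + 170 = 2250 + 170 = 2420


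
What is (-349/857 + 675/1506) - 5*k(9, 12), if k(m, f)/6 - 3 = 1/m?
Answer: -120407039/1290642 ≈ -93.292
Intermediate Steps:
k(m, f) = 18 + 6/m
(-349/857 + 675/1506) - 5*k(9, 12) = (-349/857 + 675/1506) - 5*(18 + 6/9) = (-349*1/857 + 675*(1/1506)) - 5*(18 + 6*(⅑)) = (-349/857 + 225/502) - 5*(18 + ⅔) = 17627/430214 - 5*56/3 = 17627/430214 - 1*280/3 = 17627/430214 - 280/3 = -120407039/1290642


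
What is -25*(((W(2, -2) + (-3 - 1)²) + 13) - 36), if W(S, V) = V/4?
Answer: 375/2 ≈ 187.50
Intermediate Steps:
W(S, V) = V/4 (W(S, V) = V*(¼) = V/4)
-25*(((W(2, -2) + (-3 - 1)²) + 13) - 36) = -25*((((¼)*(-2) + (-3 - 1)²) + 13) - 36) = -25*(((-½ + (-4)²) + 13) - 36) = -25*(((-½ + 16) + 13) - 36) = -25*((31/2 + 13) - 36) = -25*(57/2 - 36) = -25*(-15/2) = 375/2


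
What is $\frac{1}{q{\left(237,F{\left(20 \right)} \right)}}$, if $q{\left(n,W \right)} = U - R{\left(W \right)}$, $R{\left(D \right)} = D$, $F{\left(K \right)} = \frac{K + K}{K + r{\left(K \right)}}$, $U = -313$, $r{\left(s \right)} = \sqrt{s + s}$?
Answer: $- \frac{2837}{894281} - \frac{2 \sqrt{10}}{894281} \approx -0.0031795$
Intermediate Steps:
$r{\left(s \right)} = \sqrt{2} \sqrt{s}$ ($r{\left(s \right)} = \sqrt{2 s} = \sqrt{2} \sqrt{s}$)
$F{\left(K \right)} = \frac{2 K}{K + \sqrt{2} \sqrt{K}}$ ($F{\left(K \right)} = \frac{K + K}{K + \sqrt{2} \sqrt{K}} = \frac{2 K}{K + \sqrt{2} \sqrt{K}}$)
$q{\left(n,W \right)} = -313 - W$
$\frac{1}{q{\left(237,F{\left(20 \right)} \right)}} = \frac{1}{-313 - 2 \cdot 20 \frac{1}{20 + \sqrt{2} \sqrt{20}}} = \frac{1}{-313 - 2 \cdot 20 \frac{1}{20 + \sqrt{2} \cdot 2 \sqrt{5}}} = \frac{1}{-313 - 2 \cdot 20 \frac{1}{20 + 2 \sqrt{10}}} = \frac{1}{-313 - \frac{40}{20 + 2 \sqrt{10}}}$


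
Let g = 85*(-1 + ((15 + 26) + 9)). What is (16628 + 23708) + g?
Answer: 44501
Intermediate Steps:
g = 4165 (g = 85*(-1 + (41 + 9)) = 85*(-1 + 50) = 85*49 = 4165)
(16628 + 23708) + g = (16628 + 23708) + 4165 = 40336 + 4165 = 44501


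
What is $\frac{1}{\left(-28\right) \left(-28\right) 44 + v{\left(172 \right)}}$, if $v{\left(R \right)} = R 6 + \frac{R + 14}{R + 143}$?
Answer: $\frac{105}{3730502} \approx 2.8146 \cdot 10^{-5}$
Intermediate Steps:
$v{\left(R \right)} = 6 R + \frac{14 + R}{143 + R}$
$\frac{1}{\left(-28\right) \left(-28\right) 44 + v{\left(172 \right)}} = \frac{1}{\left(-28\right) \left(-28\right) 44 + \frac{14 + 6 \cdot 172^{2} + 859 \cdot 172}{143 + 172}} = \frac{1}{784 \cdot 44 + \frac{14 + 6 \cdot 29584 + 147748}{315}} = \frac{1}{34496 + \frac{14 + 177504 + 147748}{315}} = \frac{1}{34496 + \frac{1}{315} \cdot 325266} = \frac{1}{34496 + \frac{108422}{105}} = \frac{1}{\frac{3730502}{105}} = \frac{105}{3730502}$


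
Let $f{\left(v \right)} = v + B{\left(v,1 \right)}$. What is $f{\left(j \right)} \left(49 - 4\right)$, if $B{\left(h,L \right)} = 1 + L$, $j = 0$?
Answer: $90$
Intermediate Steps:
$f{\left(v \right)} = 2 + v$ ($f{\left(v \right)} = v + \left(1 + 1\right) = v + 2 = 2 + v$)
$f{\left(j \right)} \left(49 - 4\right) = \left(2 + 0\right) \left(49 - 4\right) = 2 \cdot 45 = 90$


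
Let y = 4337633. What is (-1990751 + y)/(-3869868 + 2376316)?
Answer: -1173441/746776 ≈ -1.5713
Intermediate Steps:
(-1990751 + y)/(-3869868 + 2376316) = (-1990751 + 4337633)/(-3869868 + 2376316) = 2346882/(-1493552) = 2346882*(-1/1493552) = -1173441/746776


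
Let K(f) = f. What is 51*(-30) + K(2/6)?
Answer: -4589/3 ≈ -1529.7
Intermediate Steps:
51*(-30) + K(2/6) = 51*(-30) + 2/6 = -1530 + 2*(⅙) = -1530 + ⅓ = -4589/3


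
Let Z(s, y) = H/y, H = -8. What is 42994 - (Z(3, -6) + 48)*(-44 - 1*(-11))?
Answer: 44622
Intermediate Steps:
Z(s, y) = -8/y
42994 - (Z(3, -6) + 48)*(-44 - 1*(-11)) = 42994 - (-8/(-6) + 48)*(-44 - 1*(-11)) = 42994 - (-8*(-⅙) + 48)*(-44 + 11) = 42994 - (4/3 + 48)*(-33) = 42994 - 148*(-33)/3 = 42994 - 1*(-1628) = 42994 + 1628 = 44622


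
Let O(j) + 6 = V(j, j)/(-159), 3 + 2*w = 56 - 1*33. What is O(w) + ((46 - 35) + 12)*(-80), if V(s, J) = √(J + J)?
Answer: -1846 - 2*√5/159 ≈ -1846.0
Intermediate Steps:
w = 10 (w = -3/2 + (56 - 1*33)/2 = -3/2 + (56 - 33)/2 = -3/2 + (½)*23 = -3/2 + 23/2 = 10)
V(s, J) = √2*√J (V(s, J) = √(2*J) = √2*√J)
O(j) = -6 - √2*√j/159 (O(j) = -6 + (√2*√j)/(-159) = -6 + (√2*√j)*(-1/159) = -6 - √2*√j/159)
O(w) + ((46 - 35) + 12)*(-80) = (-6 - √2*√10/159) + ((46 - 35) + 12)*(-80) = (-6 - 2*√5/159) + (11 + 12)*(-80) = (-6 - 2*√5/159) + 23*(-80) = (-6 - 2*√5/159) - 1840 = -1846 - 2*√5/159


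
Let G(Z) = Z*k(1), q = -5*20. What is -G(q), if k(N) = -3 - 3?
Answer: -600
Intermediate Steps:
k(N) = -6
q = -100
G(Z) = -6*Z (G(Z) = Z*(-6) = -6*Z)
-G(q) = -(-6)*(-100) = -1*600 = -600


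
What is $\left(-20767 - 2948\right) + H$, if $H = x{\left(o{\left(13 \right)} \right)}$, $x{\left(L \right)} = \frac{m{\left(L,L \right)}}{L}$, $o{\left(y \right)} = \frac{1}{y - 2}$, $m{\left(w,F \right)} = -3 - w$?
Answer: $-23749$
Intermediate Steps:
$o{\left(y \right)} = \frac{1}{-2 + y}$
$x{\left(L \right)} = \frac{-3 - L}{L}$
$H = -34$ ($H = \frac{-3 - \frac{1}{-2 + 13}}{\frac{1}{-2 + 13}} = \frac{-3 - \frac{1}{11}}{\frac{1}{11}} = \frac{1}{\frac{1}{11}} \left(-3 - \frac{1}{11}\right) = 11 \left(-3 - \frac{1}{11}\right) = 11 \left(- \frac{34}{11}\right) = -34$)
$\left(-20767 - 2948\right) + H = \left(-20767 - 2948\right) - 34 = -23715 - 34 = -23749$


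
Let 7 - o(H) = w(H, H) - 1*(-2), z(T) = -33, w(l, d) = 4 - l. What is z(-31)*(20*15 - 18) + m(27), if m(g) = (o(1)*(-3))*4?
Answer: -9330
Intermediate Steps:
o(H) = 1 + H (o(H) = 7 - ((4 - H) - 1*(-2)) = 7 - ((4 - H) + 2) = 7 - (6 - H) = 7 + (-6 + H) = 1 + H)
m(g) = -24 (m(g) = ((1 + 1)*(-3))*4 = (2*(-3))*4 = -6*4 = -24)
z(-31)*(20*15 - 18) + m(27) = -33*(20*15 - 18) - 24 = -33*(300 - 18) - 24 = -33*282 - 24 = -9306 - 24 = -9330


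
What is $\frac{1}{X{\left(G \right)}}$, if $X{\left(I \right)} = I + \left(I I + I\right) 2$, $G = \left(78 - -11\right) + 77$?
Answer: $\frac{1}{55610} \approx 1.7982 \cdot 10^{-5}$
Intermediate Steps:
$G = 166$ ($G = \left(78 + 11\right) + 77 = 89 + 77 = 166$)
$X{\left(I \right)} = 2 I^{2} + 3 I$ ($X{\left(I \right)} = I + \left(I^{2} + I\right) 2 = I + \left(I + I^{2}\right) 2 = I + \left(2 I + 2 I^{2}\right) = 2 I^{2} + 3 I$)
$\frac{1}{X{\left(G \right)}} = \frac{1}{166 \left(3 + 2 \cdot 166\right)} = \frac{1}{166 \left(3 + 332\right)} = \frac{1}{166 \cdot 335} = \frac{1}{55610}$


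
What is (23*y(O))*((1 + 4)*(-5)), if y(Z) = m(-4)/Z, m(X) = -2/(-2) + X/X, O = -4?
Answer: 575/2 ≈ 287.50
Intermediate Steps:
m(X) = 2 (m(X) = -2*(-½) + 1 = 1 + 1 = 2)
y(Z) = 2/Z
(23*y(O))*((1 + 4)*(-5)) = (23*(2/(-4)))*((1 + 4)*(-5)) = (23*(2*(-¼)))*(5*(-5)) = (23*(-½))*(-25) = -23/2*(-25) = 575/2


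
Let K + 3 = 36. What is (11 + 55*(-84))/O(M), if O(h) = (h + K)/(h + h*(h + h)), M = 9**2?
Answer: -20284209/38 ≈ -5.3380e+5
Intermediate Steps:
K = 33 (K = -3 + 36 = 33)
M = 81
O(h) = (33 + h)/(h + 2*h**2) (O(h) = (h + 33)/(h + h*(h + h)) = (33 + h)/(h + h*(2*h)) = (33 + h)/(h + 2*h**2))
(11 + 55*(-84))/O(M) = (11 + 55*(-84))/(((33 + 81)/(81*(1 + 2*81)))) = (11 - 4620)/(((1/81)*114/(1 + 162))) = -4609/((1/81)*114/163) = -4609/((1/81)*(1/163)*114) = -4609/38/4401 = -4609*4401/38 = -20284209/38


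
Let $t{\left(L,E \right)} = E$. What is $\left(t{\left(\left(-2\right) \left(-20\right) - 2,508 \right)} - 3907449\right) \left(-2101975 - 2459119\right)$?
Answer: $17819925153454$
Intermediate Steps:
$\left(t{\left(\left(-2\right) \left(-20\right) - 2,508 \right)} - 3907449\right) \left(-2101975 - 2459119\right) = \left(508 - 3907449\right) \left(-2101975 - 2459119\right) = \left(-3906941\right) \left(-4561094\right) = 17819925153454$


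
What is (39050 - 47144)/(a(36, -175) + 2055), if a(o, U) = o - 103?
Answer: -57/14 ≈ -4.0714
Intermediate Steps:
a(o, U) = -103 + o
(39050 - 47144)/(a(36, -175) + 2055) = (39050 - 47144)/((-103 + 36) + 2055) = -8094/(-67 + 2055) = -8094/1988 = -8094*1/1988 = -57/14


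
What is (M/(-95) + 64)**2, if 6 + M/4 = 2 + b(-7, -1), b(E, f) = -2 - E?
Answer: 36917776/9025 ≈ 4090.6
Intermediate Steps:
M = 4 (M = -24 + 4*(2 + (-2 - 1*(-7))) = -24 + 4*(2 + (-2 + 7)) = -24 + 4*(2 + 5) = -24 + 4*7 = -24 + 28 = 4)
(M/(-95) + 64)**2 = (4/(-95) + 64)**2 = (4*(-1/95) + 64)**2 = (-4/95 + 64)**2 = (6076/95)**2 = 36917776/9025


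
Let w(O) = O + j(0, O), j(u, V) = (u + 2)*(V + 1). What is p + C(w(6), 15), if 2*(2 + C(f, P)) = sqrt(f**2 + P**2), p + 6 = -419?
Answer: -829/2 ≈ -414.50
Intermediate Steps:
j(u, V) = (1 + V)*(2 + u) (j(u, V) = (2 + u)*(1 + V) = (1 + V)*(2 + u))
p = -425 (p = -6 - 419 = -425)
w(O) = 2 + 3*O (w(O) = O + (2 + 0 + 2*O + O*0) = O + (2 + 0 + 2*O + 0) = O + (2 + 2*O) = 2 + 3*O)
C(f, P) = -2 + sqrt(P**2 + f**2)/2 (C(f, P) = -2 + sqrt(f**2 + P**2)/2 = -2 + sqrt(P**2 + f**2)/2)
p + C(w(6), 15) = -425 + (-2 + sqrt(15**2 + (2 + 3*6)**2)/2) = -425 + (-2 + sqrt(225 + (2 + 18)**2)/2) = -425 + (-2 + sqrt(225 + 20**2)/2) = -425 + (-2 + sqrt(225 + 400)/2) = -425 + (-2 + sqrt(625)/2) = -425 + (-2 + (1/2)*25) = -425 + (-2 + 25/2) = -425 + 21/2 = -829/2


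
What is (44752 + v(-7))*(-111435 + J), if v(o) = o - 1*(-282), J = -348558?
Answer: -20712104811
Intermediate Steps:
v(o) = 282 + o (v(o) = o + 282 = 282 + o)
(44752 + v(-7))*(-111435 + J) = (44752 + (282 - 7))*(-111435 - 348558) = (44752 + 275)*(-459993) = 45027*(-459993) = -20712104811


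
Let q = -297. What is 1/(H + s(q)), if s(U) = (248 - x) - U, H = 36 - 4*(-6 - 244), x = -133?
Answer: 1/1714 ≈ 0.00058343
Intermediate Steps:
H = 1036 (H = 36 - 4*(-250) = 36 + 1000 = 1036)
s(U) = 381 - U (s(U) = (248 - 1*(-133)) - U = (248 + 133) - U = 381 - U)
1/(H + s(q)) = 1/(1036 + (381 - 1*(-297))) = 1/(1036 + (381 + 297)) = 1/(1036 + 678) = 1/1714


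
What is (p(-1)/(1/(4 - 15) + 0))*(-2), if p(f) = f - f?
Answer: 0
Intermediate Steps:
p(f) = 0
(p(-1)/(1/(4 - 15) + 0))*(-2) = (0/(1/(4 - 15) + 0))*(-2) = (0/(1/(-11) + 0))*(-2) = (0/(-1/11 + 0))*(-2) = (0/(-1/11))*(-2) = -11*0*(-2) = 0*(-2) = 0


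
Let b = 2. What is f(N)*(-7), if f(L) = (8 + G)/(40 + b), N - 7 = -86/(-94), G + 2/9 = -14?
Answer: 28/27 ≈ 1.0370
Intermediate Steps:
G = -128/9 (G = -2/9 - 14 = -128/9 ≈ -14.222)
N = 372/47 (N = 7 - 86/(-94) = 7 - 86*(-1/94) = 7 + 43/47 = 372/47 ≈ 7.9149)
f(L) = -4/27 (f(L) = (8 - 128/9)/(40 + 2) = -56/9/42 = -56/9*1/42 = -4/27)
f(N)*(-7) = -4/27*(-7) = 28/27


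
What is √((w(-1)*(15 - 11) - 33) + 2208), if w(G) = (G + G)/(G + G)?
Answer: √2179 ≈ 46.680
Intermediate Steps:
w(G) = 1 (w(G) = (2*G)/((2*G)) = (2*G)*(1/(2*G)) = 1)
√((w(-1)*(15 - 11) - 33) + 2208) = √((1*(15 - 11) - 33) + 2208) = √((1*4 - 33) + 2208) = √((4 - 33) + 2208) = √(-29 + 2208) = √2179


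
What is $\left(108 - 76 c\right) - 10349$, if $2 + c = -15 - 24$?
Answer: $-7125$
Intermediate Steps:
$c = -41$ ($c = -2 - 39 = -41$)
$\left(108 - 76 c\right) - 10349 = \left(108 - -3116\right) - 10349 = \left(108 + 3116\right) - 10349 = 3224 - 10349 = -7125$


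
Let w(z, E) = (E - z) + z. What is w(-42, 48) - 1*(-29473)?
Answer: 29521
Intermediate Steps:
w(z, E) = E
w(-42, 48) - 1*(-29473) = 48 - 1*(-29473) = 48 + 29473 = 29521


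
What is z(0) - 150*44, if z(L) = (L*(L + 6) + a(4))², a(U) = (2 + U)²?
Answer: -5304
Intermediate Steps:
z(L) = (36 + L*(6 + L))² (z(L) = (L*(L + 6) + (2 + 4)²)² = (L*(6 + L) + 6²)² = (L*(6 + L) + 36)² = (36 + L*(6 + L))²)
z(0) - 150*44 = (36 + 0² + 6*0)² - 150*44 = (36 + 0 + 0)² - 6600 = 36² - 6600 = 1296 - 6600 = -5304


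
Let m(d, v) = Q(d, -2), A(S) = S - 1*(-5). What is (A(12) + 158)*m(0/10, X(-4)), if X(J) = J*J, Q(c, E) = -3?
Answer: -525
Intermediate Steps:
A(S) = 5 + S (A(S) = S + 5 = 5 + S)
X(J) = J²
m(d, v) = -3
(A(12) + 158)*m(0/10, X(-4)) = ((5 + 12) + 158)*(-3) = (17 + 158)*(-3) = 175*(-3) = -525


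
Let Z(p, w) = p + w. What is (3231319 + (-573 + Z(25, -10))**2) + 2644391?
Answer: 6187074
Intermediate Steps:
(3231319 + (-573 + Z(25, -10))**2) + 2644391 = (3231319 + (-573 + (25 - 10))**2) + 2644391 = (3231319 + (-573 + 15)**2) + 2644391 = (3231319 + (-558)**2) + 2644391 = (3231319 + 311364) + 2644391 = 3542683 + 2644391 = 6187074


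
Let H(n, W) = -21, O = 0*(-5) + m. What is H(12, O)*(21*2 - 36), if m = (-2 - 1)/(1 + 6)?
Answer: -126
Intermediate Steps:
m = -3/7 ≈ -0.42857
O = -3/7 (O = 0*(-5) - 3/7 = 0 - 3/7 = -3/7 ≈ -0.42857)
H(12, O)*(21*2 - 36) = -21*(21*2 - 36) = -21*(42 - 36) = -21*6 = -126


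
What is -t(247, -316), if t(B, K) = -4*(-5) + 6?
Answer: -26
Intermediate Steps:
t(B, K) = 26 (t(B, K) = 20 + 6 = 26)
-t(247, -316) = -1*26 = -26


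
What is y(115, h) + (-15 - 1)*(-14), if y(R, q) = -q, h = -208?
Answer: 432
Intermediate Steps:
y(115, h) + (-15 - 1)*(-14) = -1*(-208) + (-15 - 1)*(-14) = 208 - 16*(-14) = 208 + 224 = 432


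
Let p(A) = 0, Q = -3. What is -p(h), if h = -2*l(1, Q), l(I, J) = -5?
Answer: 0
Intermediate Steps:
h = 10 (h = -2*(-5) = 10)
-p(h) = -1*0 = 0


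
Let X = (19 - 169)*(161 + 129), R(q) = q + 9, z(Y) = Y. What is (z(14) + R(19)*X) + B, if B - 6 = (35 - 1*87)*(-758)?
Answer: -1178564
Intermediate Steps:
R(q) = 9 + q
B = 39422 (B = 6 + (35 - 1*87)*(-758) = 6 + (35 - 87)*(-758) = 6 - 52*(-758) = 6 + 39416 = 39422)
X = -43500 (X = -150*290 = -43500)
(z(14) + R(19)*X) + B = (14 + (9 + 19)*(-43500)) + 39422 = (14 + 28*(-43500)) + 39422 = (14 - 1218000) + 39422 = -1217986 + 39422 = -1178564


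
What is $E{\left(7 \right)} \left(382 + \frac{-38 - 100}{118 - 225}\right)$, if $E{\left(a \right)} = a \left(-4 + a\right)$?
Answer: $\frac{861252}{107} \approx 8049.1$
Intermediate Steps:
$E{\left(7 \right)} \left(382 + \frac{-38 - 100}{118 - 225}\right) = 7 \left(-4 + 7\right) \left(382 + \frac{-38 - 100}{118 - 225}\right) = 7 \cdot 3 \left(382 - \frac{138}{-107}\right) = 21 \left(382 - - \frac{138}{107}\right) = 21 \left(382 + \frac{138}{107}\right) = 21 \cdot \frac{41012}{107} = \frac{861252}{107}$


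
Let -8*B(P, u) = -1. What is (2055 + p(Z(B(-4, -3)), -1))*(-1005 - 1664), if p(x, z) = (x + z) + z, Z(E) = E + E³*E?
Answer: -22445225069/4096 ≈ -5.4798e+6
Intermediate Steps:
B(P, u) = ⅛ (B(P, u) = -⅛*(-1) = ⅛)
Z(E) = E + E⁴
p(x, z) = x + 2*z
(2055 + p(Z(B(-4, -3)), -1))*(-1005 - 1664) = (2055 + ((⅛ + (⅛)⁴) + 2*(-1)))*(-1005 - 1664) = (2055 + ((⅛ + 1/4096) - 2))*(-2669) = (2055 + (513/4096 - 2))*(-2669) = (2055 - 7679/4096)*(-2669) = (8409601/4096)*(-2669) = -22445225069/4096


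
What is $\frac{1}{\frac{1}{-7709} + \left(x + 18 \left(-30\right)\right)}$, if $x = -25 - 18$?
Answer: $- \frac{7709}{4494348} \approx -0.0017153$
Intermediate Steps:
$x = -43$ ($x = -25 - 18 = -43$)
$\frac{1}{\frac{1}{-7709} + \left(x + 18 \left(-30\right)\right)} = \frac{1}{\frac{1}{-7709} + \left(-43 + 18 \left(-30\right)\right)} = \frac{1}{- \frac{1}{7709} - 583} = \frac{1}{- \frac{4494348}{7709}} = - \frac{7709}{4494348}$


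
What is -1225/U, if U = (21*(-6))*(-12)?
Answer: -175/216 ≈ -0.81019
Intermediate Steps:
U = 1512 (U = -126*(-12) = 1512)
-1225/U = -1225/1512 = -1225*1/1512 = -175/216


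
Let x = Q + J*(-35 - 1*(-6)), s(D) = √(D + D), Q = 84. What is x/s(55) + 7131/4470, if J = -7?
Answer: 2377/1490 + 287*√110/110 ≈ 28.960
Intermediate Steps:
s(D) = √2*√D (s(D) = √(2*D) = √2*√D)
x = 287 (x = 84 - 7*(-35 - 1*(-6)) = 84 - 7*(-35 + 6) = 84 - 7*(-29) = 84 + 203 = 287)
x/s(55) + 7131/4470 = 287/((√2*√55)) + 7131/4470 = 287/(√110) + 7131*(1/4470) = 287*(√110/110) + 2377/1490 = 287*√110/110 + 2377/1490 = 2377/1490 + 287*√110/110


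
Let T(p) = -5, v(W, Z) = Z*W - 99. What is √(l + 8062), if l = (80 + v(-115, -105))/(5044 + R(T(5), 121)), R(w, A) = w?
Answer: √204767192486/5039 ≈ 89.802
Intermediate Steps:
v(W, Z) = -99 + W*Z (v(W, Z) = W*Z - 99 = -99 + W*Z)
l = 12056/5039 (l = (80 + (-99 - 115*(-105)))/(5044 - 5) = (80 + (-99 + 12075))/5039 = (80 + 11976)*(1/5039) = 12056*(1/5039) = 12056/5039 ≈ 2.3925)
√(l + 8062) = √(12056/5039 + 8062) = √(40636474/5039) = √204767192486/5039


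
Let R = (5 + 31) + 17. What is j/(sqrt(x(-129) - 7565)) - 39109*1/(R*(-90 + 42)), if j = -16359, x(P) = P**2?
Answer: 39109/2544 - 16359*sqrt(2269)/4538 ≈ -156.34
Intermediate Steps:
R = 53 (R = 36 + 17 = 53)
j/(sqrt(x(-129) - 7565)) - 39109*1/(R*(-90 + 42)) = -16359/sqrt((-129)**2 - 7565) - 39109*1/(53*(-90 + 42)) = -16359/sqrt(16641 - 7565) - 39109/(53*(-48)) = -16359*sqrt(2269)/4538 - 39109/(-2544) = -16359*sqrt(2269)/4538 - 39109*(-1/2544) = -16359*sqrt(2269)/4538 + 39109/2544 = 39109/2544 - 16359*sqrt(2269)/4538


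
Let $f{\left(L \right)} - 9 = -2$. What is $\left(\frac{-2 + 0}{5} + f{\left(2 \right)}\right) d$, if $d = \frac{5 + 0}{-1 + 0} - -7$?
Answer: $\frac{66}{5} \approx 13.2$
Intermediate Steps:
$f{\left(L \right)} = 7$ ($f{\left(L \right)} = 9 - 2 = 7$)
$d = 2$ ($d = \frac{5}{-1} + 7 = 5 \left(-1\right) + 7 = -5 + 7 = 2$)
$\left(\frac{-2 + 0}{5} + f{\left(2 \right)}\right) d = \left(\frac{-2 + 0}{5} + 7\right) 2 = \left(\left(-2\right) \frac{1}{5} + 7\right) 2 = \left(- \frac{2}{5} + 7\right) 2 = \frac{33}{5} \cdot 2 = \frac{66}{5}$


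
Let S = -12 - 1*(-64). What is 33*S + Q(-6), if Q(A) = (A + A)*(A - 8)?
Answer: 1884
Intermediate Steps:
S = 52 (S = -12 + 64 = 52)
Q(A) = 2*A*(-8 + A) (Q(A) = (2*A)*(-8 + A) = 2*A*(-8 + A))
33*S + Q(-6) = 33*52 + 2*(-6)*(-8 - 6) = 1716 + 2*(-6)*(-14) = 1716 + 168 = 1884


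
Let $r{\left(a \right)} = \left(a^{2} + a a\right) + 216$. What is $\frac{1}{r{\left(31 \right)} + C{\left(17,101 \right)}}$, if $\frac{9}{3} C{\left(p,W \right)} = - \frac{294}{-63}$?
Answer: $\frac{9}{19256} \approx 0.00046739$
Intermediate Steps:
$C{\left(p,W \right)} = \frac{14}{9}$ ($C{\left(p,W \right)} = \frac{\left(-294\right) \frac{1}{-63}}{3} = \frac{\left(-294\right) \left(- \frac{1}{63}\right)}{3} = \frac{1}{3} \cdot \frac{14}{3} = \frac{14}{9}$)
$r{\left(a \right)} = 216 + 2 a^{2}$ ($r{\left(a \right)} = \left(a^{2} + a^{2}\right) + 216 = 2 a^{2} + 216 = 216 + 2 a^{2}$)
$\frac{1}{r{\left(31 \right)} + C{\left(17,101 \right)}} = \frac{1}{\left(216 + 2 \cdot 31^{2}\right) + \frac{14}{9}} = \frac{1}{\left(216 + 2 \cdot 961\right) + \frac{14}{9}} = \frac{1}{\left(216 + 1922\right) + \frac{14}{9}} = \frac{1}{2138 + \frac{14}{9}} = \frac{1}{\frac{19256}{9}} = \frac{9}{19256}$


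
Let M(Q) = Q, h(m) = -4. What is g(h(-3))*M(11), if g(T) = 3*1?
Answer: 33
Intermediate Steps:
g(T) = 3
g(h(-3))*M(11) = 3*11 = 33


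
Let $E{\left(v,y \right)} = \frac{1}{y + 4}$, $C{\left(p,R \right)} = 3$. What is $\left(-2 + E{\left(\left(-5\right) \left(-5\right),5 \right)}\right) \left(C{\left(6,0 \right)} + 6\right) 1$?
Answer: $-17$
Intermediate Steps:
$E{\left(v,y \right)} = \frac{1}{4 + y}$
$\left(-2 + E{\left(\left(-5\right) \left(-5\right),5 \right)}\right) \left(C{\left(6,0 \right)} + 6\right) 1 = \left(-2 + \frac{1}{4 + 5}\right) \left(3 + 6\right) 1 = \left(-2 + \frac{1}{9}\right) 9 \cdot 1 = \left(-2 + \frac{1}{9}\right) 9 = \left(- \frac{17}{9}\right) 9 = -17$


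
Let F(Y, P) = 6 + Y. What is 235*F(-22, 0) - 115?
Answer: -3875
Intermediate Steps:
235*F(-22, 0) - 115 = 235*(6 - 22) - 115 = 235*(-16) - 115 = -3760 - 115 = -3875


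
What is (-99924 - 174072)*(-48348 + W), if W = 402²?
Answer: -31031690976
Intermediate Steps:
W = 161604
(-99924 - 174072)*(-48348 + W) = (-99924 - 174072)*(-48348 + 161604) = -273996*113256 = -31031690976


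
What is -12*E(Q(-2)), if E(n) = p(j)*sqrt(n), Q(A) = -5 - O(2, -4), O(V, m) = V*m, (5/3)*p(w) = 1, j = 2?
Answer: -36*sqrt(3)/5 ≈ -12.471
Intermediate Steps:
p(w) = 3/5 (p(w) = (3/5)*1 = 3/5)
Q(A) = 3 (Q(A) = -5 - 2*(-4) = -5 - 1*(-8) = -5 + 8 = 3)
E(n) = 3*sqrt(n)/5
-12*E(Q(-2)) = -36*sqrt(3)/5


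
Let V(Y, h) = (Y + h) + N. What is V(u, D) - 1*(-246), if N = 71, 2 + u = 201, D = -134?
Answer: 382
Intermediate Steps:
u = 199 (u = -2 + 201 = 199)
V(Y, h) = 71 + Y + h (V(Y, h) = (Y + h) + 71 = 71 + Y + h)
V(u, D) - 1*(-246) = (71 + 199 - 134) - 1*(-246) = 136 + 246 = 382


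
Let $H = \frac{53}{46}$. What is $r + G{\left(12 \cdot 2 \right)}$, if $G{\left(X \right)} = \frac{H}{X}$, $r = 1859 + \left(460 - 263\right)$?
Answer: $\frac{2269877}{1104} \approx 2056.0$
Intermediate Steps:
$r = 2056$ ($r = 1859 + \left(460 - 263\right) = 1859 + 197 = 2056$)
$H = \frac{53}{46}$ ($H = 53 \cdot \frac{1}{46} = \frac{53}{46} \approx 1.1522$)
$G{\left(X \right)} = \frac{53}{46 X}$
$r + G{\left(12 \cdot 2 \right)} = 2056 + \frac{53}{46 \cdot 12 \cdot 2} = 2056 + \frac{53}{46 \cdot 24} = 2056 + \frac{53}{46} \cdot \frac{1}{24} = 2056 + \frac{53}{1104} = \frac{2269877}{1104}$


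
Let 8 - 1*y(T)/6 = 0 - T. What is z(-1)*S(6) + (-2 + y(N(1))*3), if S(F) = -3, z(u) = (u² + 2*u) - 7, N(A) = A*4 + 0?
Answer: 238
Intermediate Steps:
N(A) = 4*A (N(A) = 4*A + 0 = 4*A)
y(T) = 48 + 6*T (y(T) = 48 - 6*(0 - T) = 48 - (-6)*T = 48 + 6*T)
z(u) = -7 + u² + 2*u
z(-1)*S(6) + (-2 + y(N(1))*3) = (-7 + (-1)² + 2*(-1))*(-3) + (-2 + (48 + 6*(4*1))*3) = (-7 + 1 - 2)*(-3) + (-2 + (48 + 6*4)*3) = -8*(-3) + (-2 + (48 + 24)*3) = 24 + (-2 + 72*3) = 24 + (-2 + 216) = 24 + 214 = 238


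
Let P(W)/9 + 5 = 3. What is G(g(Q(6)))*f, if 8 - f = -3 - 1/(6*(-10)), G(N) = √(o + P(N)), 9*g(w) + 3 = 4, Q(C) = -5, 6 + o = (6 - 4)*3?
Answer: 659*I*√2/20 ≈ 46.598*I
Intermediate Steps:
P(W) = -18 (P(W) = -45 + 9*3 = -45 + 27 = -18)
o = 0 (o = -6 + (6 - 4)*3 = -6 + 2*3 = -6 + 6 = 0)
g(w) = ⅑ (g(w) = -⅓ + (⅑)*4 = -⅓ + 4/9 = ⅑)
G(N) = 3*I*√2 (G(N) = √(0 - 18) = √(-18) = 3*I*√2)
f = 659/60 (f = 8 - (-3 - 1/(6*(-10))) = 8 - (-3 - (-1)/(6*10)) = 8 - (-3 - 1*(-1/60)) = 8 - (-3 + 1/60) = 8 - 1*(-179/60) = 8 + 179/60 = 659/60 ≈ 10.983)
G(g(Q(6)))*f = (3*I*√2)*(659/60) = 659*I*√2/20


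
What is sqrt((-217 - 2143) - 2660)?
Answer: 2*I*sqrt(1255) ≈ 70.852*I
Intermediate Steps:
sqrt((-217 - 2143) - 2660) = sqrt(-2360 - 2660) = sqrt(-5020) = 2*I*sqrt(1255)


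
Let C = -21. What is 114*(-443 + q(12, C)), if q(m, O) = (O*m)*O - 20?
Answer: 550506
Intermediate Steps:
q(m, O) = -20 + m*O**2 (q(m, O) = m*O**2 - 20 = -20 + m*O**2)
114*(-443 + q(12, C)) = 114*(-443 + (-20 + 12*(-21)**2)) = 114*(-443 + (-20 + 12*441)) = 114*(-443 + (-20 + 5292)) = 114*(-443 + 5272) = 114*4829 = 550506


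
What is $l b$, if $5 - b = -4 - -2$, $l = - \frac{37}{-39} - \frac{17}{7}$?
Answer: $- \frac{404}{39} \approx -10.359$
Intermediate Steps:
$l = - \frac{404}{273}$ ($l = \left(-37\right) \left(- \frac{1}{39}\right) - \frac{17}{7} = \frac{37}{39} - \frac{17}{7} = - \frac{404}{273} \approx -1.4799$)
$b = 7$ ($b = 5 - \left(-4 - -2\right) = 5 - \left(-4 + 2\right) = 5 - -2 = 5 + 2 = 7$)
$l b = \left(- \frac{404}{273}\right) 7 = - \frac{404}{39}$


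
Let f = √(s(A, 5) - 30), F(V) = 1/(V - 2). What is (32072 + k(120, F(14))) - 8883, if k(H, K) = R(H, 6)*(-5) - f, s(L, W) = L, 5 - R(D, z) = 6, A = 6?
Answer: 23194 - 2*I*√6 ≈ 23194.0 - 4.899*I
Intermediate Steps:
R(D, z) = -1 (R(D, z) = 5 - 1*6 = 5 - 6 = -1)
F(V) = 1/(-2 + V)
f = 2*I*√6 (f = √(6 - 30) = √(-24) = 2*I*√6 ≈ 4.899*I)
k(H, K) = 5 - 2*I*√6 (k(H, K) = -1*(-5) - 2*I*√6 = 5 - 2*I*√6)
(32072 + k(120, F(14))) - 8883 = (32072 + (5 - 2*I*√6)) - 8883 = (32077 - 2*I*√6) - 8883 = 23194 - 2*I*√6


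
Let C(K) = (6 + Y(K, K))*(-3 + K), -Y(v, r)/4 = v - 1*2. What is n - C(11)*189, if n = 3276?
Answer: 48636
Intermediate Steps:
Y(v, r) = 8 - 4*v (Y(v, r) = -4*(v - 1*2) = -4*(v - 2) = -4*(-2 + v) = 8 - 4*v)
C(K) = (-3 + K)*(14 - 4*K) (C(K) = (6 + (8 - 4*K))*(-3 + K) = (14 - 4*K)*(-3 + K) = (-3 + K)*(14 - 4*K))
n - C(11)*189 = 3276 - (-42 - 4*11² + 26*11)*189 = 3276 - (-42 - 4*121 + 286)*189 = 3276 - (-42 - 484 + 286)*189 = 3276 - (-240)*189 = 3276 - 1*(-45360) = 3276 + 45360 = 48636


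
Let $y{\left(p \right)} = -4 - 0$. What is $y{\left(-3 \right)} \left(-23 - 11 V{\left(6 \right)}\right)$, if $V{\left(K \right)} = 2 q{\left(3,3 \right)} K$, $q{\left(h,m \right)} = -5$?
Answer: $-2548$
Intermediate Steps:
$y{\left(p \right)} = -4$ ($y{\left(p \right)} = -4 + 0 = -4$)
$V{\left(K \right)} = - 10 K$ ($V{\left(K \right)} = 2 \left(-5\right) K = - 10 K$)
$y{\left(-3 \right)} \left(-23 - 11 V{\left(6 \right)}\right) = - 4 \left(-23 - 11 \left(\left(-10\right) 6\right)\right) = - 4 \left(-23 - -660\right) = - 4 \left(-23 + 660\right) = \left(-4\right) 637 = -2548$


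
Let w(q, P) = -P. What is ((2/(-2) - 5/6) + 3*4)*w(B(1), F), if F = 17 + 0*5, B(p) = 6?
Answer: -1037/6 ≈ -172.83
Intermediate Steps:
F = 17 (F = 17 + 0 = 17)
((2/(-2) - 5/6) + 3*4)*w(B(1), F) = ((2/(-2) - 5/6) + 3*4)*(-1*17) = ((2*(-1/2) - 5*1/6) + 12)*(-17) = ((-1 - 5/6) + 12)*(-17) = (-11/6 + 12)*(-17) = (61/6)*(-17) = -1037/6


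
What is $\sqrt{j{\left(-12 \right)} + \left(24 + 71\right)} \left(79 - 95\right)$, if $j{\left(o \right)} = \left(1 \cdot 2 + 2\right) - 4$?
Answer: $- 16 \sqrt{95} \approx -155.95$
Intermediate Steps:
$j{\left(o \right)} = 0$ ($j{\left(o \right)} = \left(2 + 2\right) - 4 = 4 - 4 = 0$)
$\sqrt{j{\left(-12 \right)} + \left(24 + 71\right)} \left(79 - 95\right) = \sqrt{0 + \left(24 + 71\right)} \left(79 - 95\right) = \sqrt{0 + 95} \left(-16\right) = \sqrt{95} \left(-16\right) = - 16 \sqrt{95}$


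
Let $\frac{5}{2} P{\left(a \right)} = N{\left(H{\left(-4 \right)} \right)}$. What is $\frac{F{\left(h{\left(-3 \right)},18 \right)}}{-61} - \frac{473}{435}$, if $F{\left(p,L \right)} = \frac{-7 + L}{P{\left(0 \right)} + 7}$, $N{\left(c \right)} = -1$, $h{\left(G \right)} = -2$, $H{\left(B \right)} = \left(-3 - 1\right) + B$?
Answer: $- \frac{29578}{26535} \approx -1.1147$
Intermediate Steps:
$H{\left(B \right)} = -4 + B$
$P{\left(a \right)} = - \frac{2}{5}$ ($P{\left(a \right)} = \frac{2}{5} \left(-1\right) = - \frac{2}{5}$)
$F{\left(p,L \right)} = - \frac{35}{33} + \frac{5 L}{33}$ ($F{\left(p,L \right)} = \frac{-7 + L}{- \frac{2}{5} + 7} = \frac{-7 + L}{\frac{33}{5}} = \left(-7 + L\right) \frac{5}{33} = - \frac{35}{33} + \frac{5 L}{33}$)
$\frac{F{\left(h{\left(-3 \right)},18 \right)}}{-61} - \frac{473}{435} = \frac{- \frac{35}{33} + \frac{5}{33} \cdot 18}{-61} - \frac{473}{435} = \left(- \frac{35}{33} + \frac{30}{11}\right) \left(- \frac{1}{61}\right) - \frac{473}{435} = \frac{5}{3} \left(- \frac{1}{61}\right) - \frac{473}{435} = - \frac{5}{183} - \frac{473}{435} = - \frac{29578}{26535}$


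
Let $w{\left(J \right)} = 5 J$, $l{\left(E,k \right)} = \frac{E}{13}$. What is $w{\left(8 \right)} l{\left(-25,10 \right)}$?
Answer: $- \frac{1000}{13} \approx -76.923$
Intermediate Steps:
$l{\left(E,k \right)} = \frac{E}{13}$ ($l{\left(E,k \right)} = E \frac{1}{13} = \frac{E}{13}$)
$w{\left(8 \right)} l{\left(-25,10 \right)} = 5 \cdot 8 \cdot \frac{1}{13} \left(-25\right) = 40 \left(- \frac{25}{13}\right) = - \frac{1000}{13}$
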